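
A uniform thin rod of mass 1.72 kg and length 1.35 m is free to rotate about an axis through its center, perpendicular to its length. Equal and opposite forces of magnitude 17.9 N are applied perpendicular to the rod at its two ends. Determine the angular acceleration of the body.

I = (1/12)ML² = (1/12)(1.72)(1.35)² = 0.2612 kg·m².
The couple gives τ = F·(L/2) + F·(L/2) = F L = (17.9)(1.35) = 24.16 N·m.
From τ = Iα: α = 24.16/0.2612 = 92.51 rad/s².

α ≈ 92.5 rad/s²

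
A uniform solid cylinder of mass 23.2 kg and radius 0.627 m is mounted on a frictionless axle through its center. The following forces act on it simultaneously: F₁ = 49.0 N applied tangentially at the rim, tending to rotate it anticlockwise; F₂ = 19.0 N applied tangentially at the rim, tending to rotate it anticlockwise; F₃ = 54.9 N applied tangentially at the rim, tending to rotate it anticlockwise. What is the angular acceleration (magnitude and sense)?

α ≈ 16.9 rad/s², anticlockwise

I = ½MR² = (1/2)(23.2)(0.627)² = 4.560 kg·m².
Taking anticlockwise as positive: τ₁ = +(49.0)(0.627) = +30.72 N·m; τ₂ = +(19.0)(0.627) = +11.91 N·m; τ₃ = +(54.9)(0.627) = +34.42 N·m.
Net torque τ = 77.06 N·m.
α = τ/I = 77.06/4.560 = 16.90 rad/s².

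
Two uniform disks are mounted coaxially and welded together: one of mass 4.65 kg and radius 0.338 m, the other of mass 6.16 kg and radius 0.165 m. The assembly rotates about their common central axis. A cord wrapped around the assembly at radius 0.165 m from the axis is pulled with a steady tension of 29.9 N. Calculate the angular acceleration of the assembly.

α ≈ 14.1 rad/s²

I = ½M₁R₁² + ½M₂R₂² = ½(4.65)(0.338)² + ½(6.16)(0.165)² = 0.3495 kg·m².
τ = F r = (29.9)(0.165) = 4.934 N·m.
α = τ/I = 4.934/0.3495 = 14.12 rad/s².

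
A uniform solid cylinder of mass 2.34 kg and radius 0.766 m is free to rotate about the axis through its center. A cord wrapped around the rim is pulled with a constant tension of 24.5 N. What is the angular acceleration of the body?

I = ½MR² = (1/2)(2.34)(0.766)² = 0.6865 kg·m².
τ = F R = (24.5)(0.766) = 18.77 N·m.
From τ = Iα: α = 18.77/0.6865 = 27.34 rad/s².

α ≈ 27.3 rad/s²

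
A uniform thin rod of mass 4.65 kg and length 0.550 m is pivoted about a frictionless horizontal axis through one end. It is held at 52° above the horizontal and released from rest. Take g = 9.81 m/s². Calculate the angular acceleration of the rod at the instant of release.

About the pivot, I = (1/3)ML² = (1/3)(4.65)(0.550)² = 0.4689 kg·m².
The weight acts at the center, a distance L/2 = 0.2750 m from the pivot; τ = Mg(L/2) cos 52° = 7.723 N·m.
α = τ/I = 7.723/0.4689 = 16.47 rad/s².

α ≈ 16.5 rad/s²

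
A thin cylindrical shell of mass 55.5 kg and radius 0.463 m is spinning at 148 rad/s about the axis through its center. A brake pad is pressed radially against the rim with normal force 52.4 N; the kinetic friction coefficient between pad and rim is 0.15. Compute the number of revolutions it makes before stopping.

I = MR² = (55.5)(0.463)² = 11.90 kg·m².
Friction force f = μN = (0.15)(52.4) = 7.860 N at the rim; torque magnitude τ = fR = 3.639 N·m, opposing ω.
|α| = τ/I = 3.639/11.90 = 0.3059 rad/s² (deceleration).
ω² = ω₀² − 2|α|θ with ω = 0 ⇒ θ = ω₀²/(2|α|) = 35810 rad = 5699 rev.

≈ 5700 revolutions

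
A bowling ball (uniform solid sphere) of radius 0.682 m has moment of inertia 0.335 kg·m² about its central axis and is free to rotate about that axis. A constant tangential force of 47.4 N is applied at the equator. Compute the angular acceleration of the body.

τ = F R = (47.4)(0.682) = 32.33 N·m.
Newton's second law for rotation, τ = Iα, gives α = τ/I = 32.33/0.3350 = 96.50 rad/s².

α ≈ 96.5 rad/s²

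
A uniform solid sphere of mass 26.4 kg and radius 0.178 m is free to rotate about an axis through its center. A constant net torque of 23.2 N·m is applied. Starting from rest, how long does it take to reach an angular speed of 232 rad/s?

t ≈ 3.35 s

I = (2/5)MR² = (2/5)(26.4)(0.178)² = 0.3346 kg·m².
α = τ/I = 23.2/0.3346 = 69.34 rad/s².
ω = αt ⇒ t = ω/α = 232/69.34 = 3.346 s.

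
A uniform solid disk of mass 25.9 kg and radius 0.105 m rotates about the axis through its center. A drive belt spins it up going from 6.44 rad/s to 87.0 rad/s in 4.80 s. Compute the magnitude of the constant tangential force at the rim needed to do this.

F ≈ 22.8 N

I = ½MR² = (1/2)(25.9)(0.105)² = 0.1428 kg·m².
α = Δω/Δt = (87.0 − 6.44)/4.80 = 16.78 rad/s².
The required torque is τ = Iα = (0.1428)(16.78) = 2.396 N·m.
A tangential force at the rim gives τ = FR, so F = τ/R = 2.396/0.105 = 22.82 N.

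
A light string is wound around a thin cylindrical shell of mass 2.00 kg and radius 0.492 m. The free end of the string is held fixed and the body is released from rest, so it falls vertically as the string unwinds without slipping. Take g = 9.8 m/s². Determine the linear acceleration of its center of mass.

a ≈ 4.90 m/s²

Translation: Mg − T = Ma. Rotation about the center: TR = Iα with I = MR².
With a = αR: T = (I/R²)a = M a, so Mg = (1 + 1.000)Ma.
a = g/(1 + 1.000) = 9.8/2.000 = 4.900 m/s².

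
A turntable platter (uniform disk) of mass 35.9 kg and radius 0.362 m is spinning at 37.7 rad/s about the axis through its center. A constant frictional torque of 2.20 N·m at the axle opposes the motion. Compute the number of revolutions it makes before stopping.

I = ½MR² = (1/2)(35.9)(0.362)² = 2.352 kg·m².
The net torque has magnitude 2.20 N·m, opposing ω.
|α| = τ/I = 2.200/2.352 = 0.9353 rad/s² (deceleration).
ω² = ω₀² − 2|α|θ with ω = 0 ⇒ θ = ω₀²/(2|α|) = 759.8 rad = 120.9 rev.

≈ 121 revolutions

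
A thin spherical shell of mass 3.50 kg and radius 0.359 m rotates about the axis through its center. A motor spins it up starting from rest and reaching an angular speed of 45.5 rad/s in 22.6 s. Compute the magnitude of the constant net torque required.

τ ≈ 0.605 N·m

I = (2/3)MR² = (2/3)(3.50)(0.359)² = 0.3007 kg·m².
α = Δω/Δt = (45.5 − 0)/22.6 = 2.013 rad/s².
τ = Iα = (0.3007)(2.013) = 0.6054 N·m.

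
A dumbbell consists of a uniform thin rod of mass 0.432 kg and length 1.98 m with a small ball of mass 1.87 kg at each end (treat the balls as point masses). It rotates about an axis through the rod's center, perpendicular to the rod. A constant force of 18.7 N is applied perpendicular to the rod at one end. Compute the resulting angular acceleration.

I_rod = (1/12)ML² = (1/12)(0.432)(1.98)² = 0.1411 kg·m².
I_balls = 2·m·(L/2)² = 2(1.87)(0.9900)² = 3.666 kg·m².
Total I = 3.807 kg·m².
τ = F·(L/2) = (18.7)(0.990) = 18.51 N·m.
α = τ/I = 18.51/3.807 = 4.863 rad/s².

α ≈ 4.86 rad/s²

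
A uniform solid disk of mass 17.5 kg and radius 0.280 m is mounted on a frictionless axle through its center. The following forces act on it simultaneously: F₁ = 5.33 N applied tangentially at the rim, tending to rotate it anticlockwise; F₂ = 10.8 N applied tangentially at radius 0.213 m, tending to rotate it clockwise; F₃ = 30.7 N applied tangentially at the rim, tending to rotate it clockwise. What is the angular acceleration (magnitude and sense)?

I = ½MR² = (1/2)(17.5)(0.280)² = 0.6860 kg·m².
Taking anticlockwise as positive: τ₁ = +(5.33)(0.280) = +1.492 N·m; τ₂ = −(10.8)(0.213) = −2.300 N·m; τ₃ = −(30.7)(0.280) = −8.596 N·m.
Net torque τ = -9.404 N·m.
α = τ/I = -9.404/0.6860 = -13.71 rad/s².

α ≈ 13.7 rad/s², clockwise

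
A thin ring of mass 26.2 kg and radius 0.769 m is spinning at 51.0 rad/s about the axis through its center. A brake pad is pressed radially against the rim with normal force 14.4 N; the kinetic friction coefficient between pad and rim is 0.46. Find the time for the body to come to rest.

t ≈ 155 s

I = MR² = (26.2)(0.769)² = 15.49 kg·m².
Friction force f = μN = (0.46)(14.4) = 6.624 N at the rim; torque magnitude τ = fR = 5.094 N·m, opposing ω.
|α| = τ/I = 5.094/15.49 = 0.3288 rad/s² (deceleration).
0 = ω₀ − |α|t ⇒ t = ω₀/|α| = 51.0/0.3288 = 155.1 s.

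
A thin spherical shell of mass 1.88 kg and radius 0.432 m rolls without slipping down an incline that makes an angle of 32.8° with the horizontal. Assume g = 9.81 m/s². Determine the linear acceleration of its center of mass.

a ≈ 3.19 m/s²

Translation along the incline: Mg sinθ − f = Ma.
Rotation about the center: fR = Iα with I = (2/3)MR². No-slip gives a = αR, so f = (I/R²)a = (2/3)M a.
Substituting: Mg sinθ = (1 + 0.6667)Ma, so a = g sinθ/(1 + 0.6667) = (9.81) sin 32.8° / 1.667 = 3.188 m/s².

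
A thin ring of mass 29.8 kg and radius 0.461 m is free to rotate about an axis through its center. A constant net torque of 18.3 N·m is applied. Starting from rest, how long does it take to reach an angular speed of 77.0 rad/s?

t ≈ 26.6 s

I = MR² = (29.8)(0.461)² = 6.333 kg·m².
α = τ/I = 18.3/6.333 = 2.890 rad/s².
ω = αt ⇒ t = ω/α = 77.0/2.890 = 26.65 s.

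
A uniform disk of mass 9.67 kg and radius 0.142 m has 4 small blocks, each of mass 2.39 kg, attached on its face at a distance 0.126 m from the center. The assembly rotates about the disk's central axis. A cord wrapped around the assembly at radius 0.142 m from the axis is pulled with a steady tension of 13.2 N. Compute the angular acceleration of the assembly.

α ≈ 7.52 rad/s²

I_disk = ½MR² = ½(9.67)(0.142)² = 0.09749 kg·m².
I_blocks = 4·m·r² = 4(2.39)(0.126)² = 0.1518 kg·m².
Total I = 0.2493 kg·m².
τ = F r = (13.2)(0.142) = 1.874 N·m.
α = τ/I = 1.874/0.2493 = 7.520 rad/s².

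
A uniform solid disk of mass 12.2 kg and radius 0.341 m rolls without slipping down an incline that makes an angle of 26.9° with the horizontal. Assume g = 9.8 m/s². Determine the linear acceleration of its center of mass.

Translation along the incline: Mg sinθ − f = Ma.
Rotation about the center: fR = Iα with I = ½MR². No-slip gives a = αR, so f = (I/R²)a = (1/2)M a.
Substituting: Mg sinθ = (1 + 0.5000)Ma, so a = g sinθ/(1 + 0.5000) = (9.8) sin 26.9° / 1.500 = 2.956 m/s².

a ≈ 2.96 m/s²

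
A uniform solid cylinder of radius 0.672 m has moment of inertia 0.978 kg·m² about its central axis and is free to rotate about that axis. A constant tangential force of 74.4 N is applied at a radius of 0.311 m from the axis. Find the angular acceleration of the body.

τ = F·r = (74.4)(0.311) = 23.14 N·m.
Newton's second law for rotation, τ = Iα, gives α = τ/I = 23.14/0.9780 = 23.66 rad/s².

α ≈ 23.7 rad/s²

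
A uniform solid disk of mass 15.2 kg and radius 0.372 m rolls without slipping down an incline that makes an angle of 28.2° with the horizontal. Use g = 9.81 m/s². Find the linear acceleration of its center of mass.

Translation along the incline: Mg sinθ − f = Ma.
Rotation about the center: fR = Iα with I = ½MR². No-slip gives a = αR, so f = (I/R²)a = (1/2)M a.
Substituting: Mg sinθ = (1 + 0.5000)Ma, so a = g sinθ/(1 + 0.5000) = (9.81) sin 28.2° / 1.500 = 3.090 m/s².

a ≈ 3.09 m/s²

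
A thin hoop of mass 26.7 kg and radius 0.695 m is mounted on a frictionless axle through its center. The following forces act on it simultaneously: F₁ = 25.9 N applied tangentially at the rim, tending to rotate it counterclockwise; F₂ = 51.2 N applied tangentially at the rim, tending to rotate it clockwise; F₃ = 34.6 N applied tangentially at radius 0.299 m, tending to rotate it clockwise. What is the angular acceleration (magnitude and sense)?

α ≈ 2.17 rad/s², clockwise

I = MR² = (26.7)(0.695)² = 12.90 kg·m².
Taking counterclockwise as positive: τ₁ = +(25.9)(0.695) = +18.00 N·m; τ₂ = −(51.2)(0.695) = −35.58 N·m; τ₃ = −(34.6)(0.299) = −10.35 N·m.
Net torque τ = -27.93 N·m.
α = τ/I = -27.93/12.90 = -2.166 rad/s².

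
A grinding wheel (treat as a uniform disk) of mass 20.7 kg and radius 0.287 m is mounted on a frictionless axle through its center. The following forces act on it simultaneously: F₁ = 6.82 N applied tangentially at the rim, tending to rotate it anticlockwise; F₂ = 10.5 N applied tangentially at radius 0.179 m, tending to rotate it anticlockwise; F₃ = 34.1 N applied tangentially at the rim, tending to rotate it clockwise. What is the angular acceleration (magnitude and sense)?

α ≈ 6.98 rad/s², clockwise

I = ½MR² = (1/2)(20.7)(0.287)² = 0.8525 kg·m².
Taking anticlockwise as positive: τ₁ = +(6.82)(0.287) = +1.957 N·m; τ₂ = +(10.5)(0.179) = +1.879 N·m; τ₃ = −(34.1)(0.287) = −9.787 N·m.
Net torque τ = -5.950 N·m.
α = τ/I = -5.950/0.8525 = -6.979 rad/s².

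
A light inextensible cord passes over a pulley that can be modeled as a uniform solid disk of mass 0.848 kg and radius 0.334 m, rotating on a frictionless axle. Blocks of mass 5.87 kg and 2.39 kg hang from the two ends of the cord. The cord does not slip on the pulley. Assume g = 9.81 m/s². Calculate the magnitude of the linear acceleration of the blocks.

I = ½MR² = (1/2)(0.848)(0.334)² = 0.04730 kg·m².
Heavier block: m₁g − T₁ = m₁a. Lighter block: T₂ − m₂g = m₂a.
Pulley: (T₁ − T₂)R = Iα = I(a/R), so T₁ − T₂ = (I/R²)a = (1/2)M_p a = 0.4240·a.
Adding the three: (m₁ − m₂)g = (m₁ + m₂ + 0.4240)a, so a = (5.87 − 2.39)(9.81)/(5.87 + 2.39 + 0.4240) = 3.931 m/s².

a ≈ 3.93 m/s²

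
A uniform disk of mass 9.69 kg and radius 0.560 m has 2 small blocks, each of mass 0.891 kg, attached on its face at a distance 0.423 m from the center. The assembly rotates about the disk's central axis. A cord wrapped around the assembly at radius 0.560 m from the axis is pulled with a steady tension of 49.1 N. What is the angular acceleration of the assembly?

α ≈ 15.0 rad/s²

I_disk = ½MR² = ½(9.69)(0.560)² = 1.519 kg·m².
I_blocks = 2·m·r² = 2(0.891)(0.423)² = 0.3189 kg·m².
Total I = 1.838 kg·m².
τ = F r = (49.1)(0.560) = 27.50 N·m.
α = τ/I = 27.50/1.838 = 14.96 rad/s².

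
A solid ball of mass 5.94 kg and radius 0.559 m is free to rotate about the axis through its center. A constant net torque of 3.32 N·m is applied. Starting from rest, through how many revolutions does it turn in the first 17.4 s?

I = (2/5)MR² = (2/5)(5.94)(0.559)² = 0.7425 kg·m².
α = τ/I = 3.32/0.7425 = 4.472 rad/s².
θ = ½αt² = ½(4.472)(17.4)² = 676.9 rad.
Revolutions = θ/(2π) = 107.7.

≈ 108 revolutions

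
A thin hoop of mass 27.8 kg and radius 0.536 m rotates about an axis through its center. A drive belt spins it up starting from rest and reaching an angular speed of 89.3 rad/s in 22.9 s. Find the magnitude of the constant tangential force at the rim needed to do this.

F ≈ 58.1 N

I = MR² = (27.8)(0.536)² = 7.987 kg·m².
α = Δω/Δt = (89.3 − 0)/22.9 = 3.900 rad/s².
The required torque is τ = Iα = (7.987)(3.900) = 31.15 N·m.
A tangential force at the rim gives τ = FR, so F = τ/R = 31.15/0.536 = 58.11 N.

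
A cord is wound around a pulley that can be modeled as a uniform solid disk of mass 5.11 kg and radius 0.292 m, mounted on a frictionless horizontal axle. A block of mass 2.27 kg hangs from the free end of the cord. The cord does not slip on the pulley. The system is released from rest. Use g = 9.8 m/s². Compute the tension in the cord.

T ≈ 11.8 N

I = ½MR² = (1/2)(5.11)(0.292)² = 0.2178 kg·m².
Block: mg − T = ma. Pulley: TR = Iα. No-slip: a = αR, so T = (I/R²)a = 2.555·a.
Then mg = (m + 2.555)a, so a = (2.27)(9.8)/(2.27 + 2.555) = 4.611 m/s².
T = 2.555·a = 11.78 N.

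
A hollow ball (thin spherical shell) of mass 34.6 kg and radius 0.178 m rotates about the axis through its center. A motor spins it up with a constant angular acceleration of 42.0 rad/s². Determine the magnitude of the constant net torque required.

τ ≈ 30.7 N·m

I = (2/3)MR² = (2/3)(34.6)(0.178)² = 0.7308 kg·m².
τ = Iα = (0.7308)(42.00) = 30.70 N·m.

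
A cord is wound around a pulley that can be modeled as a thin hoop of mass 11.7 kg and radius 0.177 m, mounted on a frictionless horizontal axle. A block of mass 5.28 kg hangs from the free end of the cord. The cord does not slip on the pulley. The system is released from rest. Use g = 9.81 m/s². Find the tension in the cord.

I = MR² = (11.7)(0.177)² = 0.3665 kg·m².
Block: mg − T = ma. Pulley: TR = Iα. No-slip: a = αR, so T = (I/R²)a = 11.70·a.
Then mg = (m + 11.70)a, so a = (5.28)(9.81)/(5.28 + 11.70) = 3.050 m/s².
T = 11.70·a = 35.69 N.

T ≈ 35.7 N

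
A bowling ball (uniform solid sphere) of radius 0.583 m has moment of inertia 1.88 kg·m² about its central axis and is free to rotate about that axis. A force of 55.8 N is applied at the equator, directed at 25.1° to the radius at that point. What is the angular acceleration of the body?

Only the tangential component produces torque: τ = F R sinθ = (55.8)(0.583) sin 25.1° = 13.80 N·m.
Newton's second law for rotation, τ = Iα, gives α = τ/I = 13.80/1.880 = 7.340 rad/s².

α ≈ 7.34 rad/s²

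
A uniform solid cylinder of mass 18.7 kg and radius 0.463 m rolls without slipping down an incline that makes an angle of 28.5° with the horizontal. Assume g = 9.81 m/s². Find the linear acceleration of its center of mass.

a ≈ 3.12 m/s²

Translation along the incline: Mg sinθ − f = Ma.
Rotation about the center: fR = Iα with I = ½MR². No-slip gives a = αR, so f = (I/R²)a = (1/2)M a.
Substituting: Mg sinθ = (1 + 0.5000)Ma, so a = g sinθ/(1 + 0.5000) = (9.81) sin 28.5° / 1.500 = 3.121 m/s².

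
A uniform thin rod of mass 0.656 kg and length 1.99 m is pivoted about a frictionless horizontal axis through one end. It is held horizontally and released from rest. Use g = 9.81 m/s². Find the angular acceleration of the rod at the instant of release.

About the pivot, I = (1/3)ML² = (1/3)(0.656)(1.99)² = 0.8659 kg·m².
The weight acts at the center, a distance L/2 = 0.9950 m from the pivot; τ = Mg(L/2) = 6.403 N·m.
α = τ/I = 6.403/0.8659 = 7.394 rad/s².

α ≈ 7.39 rad/s²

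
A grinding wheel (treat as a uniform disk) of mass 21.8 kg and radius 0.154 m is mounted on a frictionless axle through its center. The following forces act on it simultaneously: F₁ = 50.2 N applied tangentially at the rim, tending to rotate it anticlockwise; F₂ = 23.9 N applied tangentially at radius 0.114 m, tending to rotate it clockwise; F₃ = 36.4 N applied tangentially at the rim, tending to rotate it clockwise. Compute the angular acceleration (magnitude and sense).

I = ½MR² = (1/2)(21.8)(0.154)² = 0.2585 kg·m².
Taking anticlockwise as positive: τ₁ = +(50.2)(0.154) = +7.731 N·m; τ₂ = −(23.9)(0.114) = −2.725 N·m; τ₃ = −(36.4)(0.154) = −5.606 N·m.
Net torque τ = -0.5994 N·m.
α = τ/I = -0.5994/0.2585 = -2.319 rad/s².

α ≈ 2.32 rad/s², clockwise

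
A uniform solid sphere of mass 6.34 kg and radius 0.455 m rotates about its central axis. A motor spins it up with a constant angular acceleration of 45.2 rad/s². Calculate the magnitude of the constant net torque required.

τ ≈ 23.7 N·m

I = (2/5)MR² = (2/5)(6.34)(0.455)² = 0.5250 kg·m².
τ = Iα = (0.5250)(45.20) = 23.73 N·m.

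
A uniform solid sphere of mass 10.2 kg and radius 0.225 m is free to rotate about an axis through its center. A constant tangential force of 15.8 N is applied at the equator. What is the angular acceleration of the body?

α ≈ 17.2 rad/s²

I = (2/5)MR² = (2/5)(10.2)(0.225)² = 0.2066 kg·m².
τ = F R = (15.8)(0.225) = 3.555 N·m.
From τ = Iα: α = 3.555/0.2066 = 17.21 rad/s².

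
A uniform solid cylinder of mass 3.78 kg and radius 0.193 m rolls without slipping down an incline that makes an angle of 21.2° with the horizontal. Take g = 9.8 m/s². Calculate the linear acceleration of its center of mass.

a ≈ 2.36 m/s²

Translation along the incline: Mg sinθ − f = Ma.
Rotation about the center: fR = Iα with I = ½MR². No-slip gives a = αR, so f = (I/R²)a = (1/2)M a.
Substituting: Mg sinθ = (1 + 0.5000)Ma, so a = g sinθ/(1 + 0.5000) = (9.8) sin 21.2° / 1.500 = 2.363 m/s².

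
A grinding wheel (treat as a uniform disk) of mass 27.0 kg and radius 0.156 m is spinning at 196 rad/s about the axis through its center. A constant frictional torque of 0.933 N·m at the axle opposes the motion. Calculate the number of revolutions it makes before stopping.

≈ 1080 revolutions

I = ½MR² = (1/2)(27.0)(0.156)² = 0.3285 kg·m².
The net torque has magnitude 0.933 N·m, opposing ω.
|α| = τ/I = 0.9330/0.3285 = 2.840 rad/s² (deceleration).
ω² = ω₀² − 2|α|θ with ω = 0 ⇒ θ = ω₀²/(2|α|) = 6764 rad = 1076 rev.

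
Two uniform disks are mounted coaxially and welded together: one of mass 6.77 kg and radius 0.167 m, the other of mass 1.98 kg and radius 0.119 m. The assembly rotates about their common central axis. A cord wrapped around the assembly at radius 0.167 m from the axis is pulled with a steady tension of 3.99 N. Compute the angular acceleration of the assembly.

I = ½M₁R₁² + ½M₂R₂² = ½(6.77)(0.167)² + ½(1.98)(0.119)² = 0.1084 kg·m².
τ = F r = (3.99)(0.167) = 0.6663 N·m.
α = τ/I = 0.6663/0.1084 = 6.146 rad/s².

α ≈ 6.15 rad/s²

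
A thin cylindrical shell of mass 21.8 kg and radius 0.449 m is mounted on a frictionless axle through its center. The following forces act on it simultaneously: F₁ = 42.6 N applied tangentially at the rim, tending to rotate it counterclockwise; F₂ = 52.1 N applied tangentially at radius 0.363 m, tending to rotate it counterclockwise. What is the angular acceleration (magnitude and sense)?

I = MR² = (21.8)(0.449)² = 4.395 kg·m².
Taking counterclockwise as positive: τ₁ = +(42.6)(0.449) = +19.13 N·m; τ₂ = +(52.1)(0.363) = +18.91 N·m.
Net torque τ = 38.04 N·m.
α = τ/I = 38.04/4.395 = 8.655 rad/s².

α ≈ 8.66 rad/s², counterclockwise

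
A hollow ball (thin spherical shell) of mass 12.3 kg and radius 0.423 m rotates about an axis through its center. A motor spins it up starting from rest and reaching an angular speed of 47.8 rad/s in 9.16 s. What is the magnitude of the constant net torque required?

I = (2/3)MR² = (2/3)(12.3)(0.423)² = 1.467 kg·m².
α = Δω/Δt = (47.8 − 0)/9.16 = 5.218 rad/s².
τ = Iα = (1.467)(5.218) = 7.656 N·m.

τ ≈ 7.66 N·m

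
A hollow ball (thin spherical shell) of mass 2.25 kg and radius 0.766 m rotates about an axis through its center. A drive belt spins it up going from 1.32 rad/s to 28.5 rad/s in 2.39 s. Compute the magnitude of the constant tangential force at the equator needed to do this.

I = (2/3)MR² = (2/3)(2.25)(0.766)² = 0.8801 kg·m².
α = Δω/Δt = (28.5 − 1.32)/2.39 = 11.37 rad/s².
The required torque is τ = Iα = (0.8801)(11.37) = 10.01 N·m.
A tangential force at the equator gives τ = FR, so F = τ/R = 10.01/0.766 = 13.07 N.

F ≈ 13.1 N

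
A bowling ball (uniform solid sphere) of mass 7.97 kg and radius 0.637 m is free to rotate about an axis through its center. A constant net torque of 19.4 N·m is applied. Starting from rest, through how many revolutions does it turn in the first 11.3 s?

I = (2/5)MR² = (2/5)(7.97)(0.637)² = 1.294 kg·m².
α = τ/I = 19.4/1.294 = 15.00 rad/s².
θ = ½αt² = ½(15.00)(11.3)² = 957.5 rad.
Revolutions = θ/(2π) = 152.4.

≈ 152 revolutions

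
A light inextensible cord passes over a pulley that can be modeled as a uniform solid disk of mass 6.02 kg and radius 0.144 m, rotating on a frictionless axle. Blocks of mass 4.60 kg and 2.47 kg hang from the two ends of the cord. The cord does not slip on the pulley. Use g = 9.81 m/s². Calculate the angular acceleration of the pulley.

I = ½MR² = (1/2)(6.02)(0.144)² = 0.06242 kg·m².
Heavier block: m₁g − T₁ = m₁a. Lighter block: T₂ − m₂g = m₂a.
Pulley: (T₁ − T₂)R = Iα = I(a/R), so T₁ − T₂ = (I/R²)a = (1/2)M_p a = 3.010·a.
Adding the three: (m₁ − m₂)g = (m₁ + m₂ + 3.010)a, so a = (4.60 − 2.47)(9.81)/(4.60 + 2.47 + 3.010) = 2.073 m/s².
α = a/R = 2.073/0.144 = 14.40 rad/s².

α ≈ 14.4 rad/s²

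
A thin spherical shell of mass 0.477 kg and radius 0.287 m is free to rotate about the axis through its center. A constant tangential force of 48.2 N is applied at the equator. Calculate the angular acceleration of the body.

α ≈ 528 rad/s²

I = (2/3)MR² = (2/3)(0.477)(0.287)² = 0.02619 kg·m².
τ = F R = (48.2)(0.287) = 13.83 N·m.
From τ = Iα: α = 13.83/0.02619 = 528.1 rad/s².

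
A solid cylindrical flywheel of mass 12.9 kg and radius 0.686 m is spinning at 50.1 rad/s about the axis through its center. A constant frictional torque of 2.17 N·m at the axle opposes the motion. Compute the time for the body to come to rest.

I = ½MR² = (1/2)(12.9)(0.686)² = 3.035 kg·m².
The net torque has magnitude 2.17 N·m, opposing ω.
|α| = τ/I = 2.170/3.035 = 0.7149 rad/s² (deceleration).
0 = ω₀ − |α|t ⇒ t = ω₀/|α| = 50.1/0.7149 = 70.08 s.

t ≈ 70.1 s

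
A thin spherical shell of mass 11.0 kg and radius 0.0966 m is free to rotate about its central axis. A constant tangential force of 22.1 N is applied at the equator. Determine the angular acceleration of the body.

α ≈ 31.2 rad/s²

I = (2/3)MR² = (2/3)(11.0)(0.0966)² = 0.06843 kg·m².
τ = F R = (22.1)(0.0966) = 2.135 N·m.
From τ = Iα: α = 2.135/0.06843 = 31.20 rad/s².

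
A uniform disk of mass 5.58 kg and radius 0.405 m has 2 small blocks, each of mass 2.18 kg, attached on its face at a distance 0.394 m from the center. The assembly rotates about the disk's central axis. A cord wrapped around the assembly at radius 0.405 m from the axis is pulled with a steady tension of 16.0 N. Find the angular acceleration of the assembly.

I_disk = ½MR² = ½(5.58)(0.405)² = 0.4576 kg·m².
I_blocks = 2·m·r² = 2(2.18)(0.394)² = 0.6768 kg·m².
Total I = 1.134 kg·m².
τ = F r = (16.0)(0.405) = 6.480 N·m.
α = τ/I = 6.480/1.134 = 5.712 rad/s².

α ≈ 5.71 rad/s²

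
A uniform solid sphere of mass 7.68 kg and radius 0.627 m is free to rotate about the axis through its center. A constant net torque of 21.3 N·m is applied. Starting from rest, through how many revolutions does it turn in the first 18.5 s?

≈ 480 revolutions

I = (2/5)MR² = (2/5)(7.68)(0.627)² = 1.208 kg·m².
α = τ/I = 21.3/1.208 = 17.64 rad/s².
θ = ½αt² = ½(17.64)(18.5)² = 3018 rad.
Revolutions = θ/(2π) = 480.3.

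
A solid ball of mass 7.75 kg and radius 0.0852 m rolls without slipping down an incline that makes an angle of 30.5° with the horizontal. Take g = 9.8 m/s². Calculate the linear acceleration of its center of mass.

a ≈ 3.55 m/s²

Translation along the incline: Mg sinθ − f = Ma.
Rotation about the center: fR = Iα with I = (2/5)MR². No-slip gives a = αR, so f = (I/R²)a = (2/5)M a.
Substituting: Mg sinθ = (1 + 0.4000)Ma, so a = g sinθ/(1 + 0.4000) = (9.8) sin 30.5° / 1.400 = 3.553 m/s².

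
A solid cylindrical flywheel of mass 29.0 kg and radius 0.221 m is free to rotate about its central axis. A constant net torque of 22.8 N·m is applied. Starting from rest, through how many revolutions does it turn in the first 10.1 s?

≈ 261 revolutions

I = ½MR² = (1/2)(29.0)(0.221)² = 0.7082 kg·m².
α = τ/I = 22.8/0.7082 = 32.19 rad/s².
θ = ½αt² = ½(32.19)(10.1)² = 1642 rad.
Revolutions = θ/(2π) = 261.3.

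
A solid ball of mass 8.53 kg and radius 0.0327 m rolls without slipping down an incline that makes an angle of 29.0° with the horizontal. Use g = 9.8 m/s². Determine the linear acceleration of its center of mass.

Translation along the incline: Mg sinθ − f = Ma.
Rotation about the center: fR = Iα with I = (2/5)MR². No-slip gives a = αR, so f = (I/R²)a = (2/5)M a.
Substituting: Mg sinθ = (1 + 0.4000)Ma, so a = g sinθ/(1 + 0.4000) = (9.8) sin 29.0° / 1.400 = 3.394 m/s².

a ≈ 3.39 m/s²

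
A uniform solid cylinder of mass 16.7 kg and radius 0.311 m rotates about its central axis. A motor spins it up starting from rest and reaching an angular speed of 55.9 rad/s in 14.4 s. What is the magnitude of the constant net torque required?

τ ≈ 3.14 N·m

I = ½MR² = (1/2)(16.7)(0.311)² = 0.8076 kg·m².
α = Δω/Δt = (55.9 − 0)/14.4 = 3.882 rad/s².
τ = Iα = (0.8076)(3.882) = 3.135 N·m.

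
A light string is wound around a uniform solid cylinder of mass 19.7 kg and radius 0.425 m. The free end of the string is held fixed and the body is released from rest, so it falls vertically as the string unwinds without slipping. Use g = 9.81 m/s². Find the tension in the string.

T ≈ 64.4 N

Translation: Mg − T = Ma. Rotation about the center: TR = Iα with I = ½MR².
With a = αR: T = (I/R²)a = (1/2)M a, so Mg = (1 + 0.5000)Ma.
a = g/(1 + 0.5000) = 9.81/1.500 = 6.540 m/s².
T = 0.5000·M·a = (0.5000)(19.7)(6.540) = 64.42 N.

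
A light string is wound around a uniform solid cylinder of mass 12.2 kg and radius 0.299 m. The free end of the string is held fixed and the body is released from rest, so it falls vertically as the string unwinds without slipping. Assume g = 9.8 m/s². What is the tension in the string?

T ≈ 39.9 N

Translation: Mg − T = Ma. Rotation about the center: TR = Iα with I = ½MR².
With a = αR: T = (I/R²)a = (1/2)M a, so Mg = (1 + 0.5000)Ma.
a = g/(1 + 0.5000) = 9.8/1.500 = 6.533 m/s².
T = 0.5000·M·a = (0.5000)(12.2)(6.533) = 39.85 N.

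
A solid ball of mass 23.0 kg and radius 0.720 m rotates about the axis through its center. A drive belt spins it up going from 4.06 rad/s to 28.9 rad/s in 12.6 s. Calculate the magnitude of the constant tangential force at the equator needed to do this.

F ≈ 13.1 N

I = (2/5)MR² = (2/5)(23.0)(0.720)² = 4.769 kg·m².
α = Δω/Δt = (28.9 − 4.06)/12.6 = 1.971 rad/s².
The required torque is τ = Iα = (4.769)(1.971) = 9.402 N·m.
A tangential force at the equator gives τ = FR, so F = τ/R = 9.402/0.720 = 13.06 N.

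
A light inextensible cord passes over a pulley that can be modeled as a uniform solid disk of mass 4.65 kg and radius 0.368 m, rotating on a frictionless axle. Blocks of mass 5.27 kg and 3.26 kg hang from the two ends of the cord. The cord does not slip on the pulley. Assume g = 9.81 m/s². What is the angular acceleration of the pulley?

I = ½MR² = (1/2)(4.65)(0.368)² = 0.3149 kg·m².
Heavier block: m₁g − T₁ = m₁a. Lighter block: T₂ − m₂g = m₂a.
Pulley: (T₁ − T₂)R = Iα = I(a/R), so T₁ − T₂ = (I/R²)a = (1/2)M_p a = 2.325·a.
Adding the three: (m₁ − m₂)g = (m₁ + m₂ + 2.325)a, so a = (5.27 − 3.26)(9.81)/(5.27 + 3.26 + 2.325) = 1.816 m/s².
α = a/R = 1.816/0.368 = 4.936 rad/s².

α ≈ 4.94 rad/s²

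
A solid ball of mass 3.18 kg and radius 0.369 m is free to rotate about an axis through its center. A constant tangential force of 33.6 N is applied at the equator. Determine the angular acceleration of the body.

I = (2/5)MR² = (2/5)(3.18)(0.369)² = 0.1732 kg·m².
τ = F R = (33.6)(0.369) = 12.40 N·m.
From τ = Iα: α = 12.40/0.1732 = 71.59 rad/s².

α ≈ 71.6 rad/s²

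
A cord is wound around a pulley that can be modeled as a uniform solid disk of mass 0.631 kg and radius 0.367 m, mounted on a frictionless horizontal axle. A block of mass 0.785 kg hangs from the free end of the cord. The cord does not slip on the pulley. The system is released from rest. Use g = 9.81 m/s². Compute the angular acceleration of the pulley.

α ≈ 19.1 rad/s²

I = ½MR² = (1/2)(0.631)(0.367)² = 0.04249 kg·m².
Block: mg − T = ma. Pulley: TR = Iα. No-slip: a = αR, so T = (I/R²)a = 0.3155·a.
Then mg = (m + 0.3155)a, so a = (0.785)(9.81)/(0.785 + 0.3155) = 6.998 m/s².
α = a/R = 6.998/0.367 = 19.07 rad/s².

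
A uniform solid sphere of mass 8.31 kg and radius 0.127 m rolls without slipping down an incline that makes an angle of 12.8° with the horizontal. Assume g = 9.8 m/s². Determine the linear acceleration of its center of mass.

a ≈ 1.55 m/s²

Translation along the incline: Mg sinθ − f = Ma.
Rotation about the center: fR = Iα with I = (2/5)MR². No-slip gives a = αR, so f = (I/R²)a = (2/5)M a.
Substituting: Mg sinθ = (1 + 0.4000)Ma, so a = g sinθ/(1 + 0.4000) = (9.8) sin 12.8° / 1.400 = 1.551 m/s².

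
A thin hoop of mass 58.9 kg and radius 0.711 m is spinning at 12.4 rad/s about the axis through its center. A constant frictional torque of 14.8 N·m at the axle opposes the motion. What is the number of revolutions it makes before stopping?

I = MR² = (58.9)(0.711)² = 29.78 kg·m².
The net torque has magnitude 14.8 N·m, opposing ω.
|α| = τ/I = 14.80/29.78 = 0.4971 rad/s² (deceleration).
ω² = ω₀² − 2|α|θ with ω = 0 ⇒ θ = ω₀²/(2|α|) = 154.7 rad = 24.62 rev.

≈ 24.6 revolutions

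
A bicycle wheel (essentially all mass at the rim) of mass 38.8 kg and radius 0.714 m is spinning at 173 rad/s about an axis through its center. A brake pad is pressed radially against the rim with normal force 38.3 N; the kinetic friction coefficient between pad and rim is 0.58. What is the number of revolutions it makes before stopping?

I = MR² = (38.8)(0.714)² = 19.78 kg·m².
Friction force f = μN = (0.58)(38.3) = 22.21 N at the rim; torque magnitude τ = fR = 15.86 N·m, opposing ω.
|α| = τ/I = 15.86/19.78 = 0.8019 rad/s² (deceleration).
ω² = ω₀² − 2|α|θ with ω = 0 ⇒ θ = ω₀²/(2|α|) = 18660 rad = 2970 rev.

≈ 2970 revolutions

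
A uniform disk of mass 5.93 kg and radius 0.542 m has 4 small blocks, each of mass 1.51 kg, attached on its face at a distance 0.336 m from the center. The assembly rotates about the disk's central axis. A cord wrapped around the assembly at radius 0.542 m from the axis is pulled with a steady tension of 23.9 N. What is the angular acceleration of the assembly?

α ≈ 8.34 rad/s²

I_disk = ½MR² = ½(5.93)(0.542)² = 0.8710 kg·m².
I_blocks = 4·m·r² = 4(1.51)(0.336)² = 0.6819 kg·m².
Total I = 1.553 kg·m².
τ = F r = (23.9)(0.542) = 12.95 N·m.
α = τ/I = 12.95/1.553 = 8.342 rad/s².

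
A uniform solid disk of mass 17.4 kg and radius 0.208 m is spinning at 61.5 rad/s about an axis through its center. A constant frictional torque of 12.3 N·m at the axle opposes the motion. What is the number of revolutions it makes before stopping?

I = ½MR² = (1/2)(17.4)(0.208)² = 0.3764 kg·m².
The net torque has magnitude 12.3 N·m, opposing ω.
|α| = τ/I = 12.30/0.3764 = 32.68 rad/s² (deceleration).
ω² = ω₀² − 2|α|θ with ω = 0 ⇒ θ = ω₀²/(2|α|) = 57.87 rad = 9.210 rev.

≈ 9.21 revolutions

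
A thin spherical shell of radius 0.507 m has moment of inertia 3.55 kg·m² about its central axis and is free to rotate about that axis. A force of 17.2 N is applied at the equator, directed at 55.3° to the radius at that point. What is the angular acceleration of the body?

α ≈ 2.02 rad/s²

Only the tangential component produces torque: τ = F R sinθ = (17.2)(0.507) sin 55.3° = 7.169 N·m.
Newton's second law for rotation, τ = Iα, gives α = τ/I = 7.169/3.550 = 2.020 rad/s².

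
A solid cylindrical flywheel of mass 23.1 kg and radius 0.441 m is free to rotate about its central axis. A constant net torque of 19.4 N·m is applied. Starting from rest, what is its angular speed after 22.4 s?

ω ≈ 193 rad/s

I = ½MR² = (1/2)(23.1)(0.441)² = 2.246 kg·m².
α = τ/I = 19.4/2.246 = 8.637 rad/s².
ω = ω₀ + αt = 0 + (8.637)(22.4) = 193.5 rad/s.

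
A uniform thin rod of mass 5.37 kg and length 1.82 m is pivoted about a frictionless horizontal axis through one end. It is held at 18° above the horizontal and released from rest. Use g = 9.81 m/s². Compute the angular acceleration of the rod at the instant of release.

α ≈ 7.69 rad/s²

About the pivot, I = (1/3)ML² = (1/3)(5.37)(1.82)² = 5.929 kg·m².
The weight acts at the center, a distance L/2 = 0.9100 m from the pivot; τ = Mg(L/2) cos 18° = 45.59 N·m.
α = τ/I = 45.59/5.929 = 7.689 rad/s².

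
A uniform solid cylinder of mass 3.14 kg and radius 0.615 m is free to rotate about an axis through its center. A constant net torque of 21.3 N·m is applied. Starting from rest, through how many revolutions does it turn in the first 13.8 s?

I = ½MR² = (1/2)(3.14)(0.615)² = 0.5938 kg·m².
α = τ/I = 21.3/0.5938 = 35.87 rad/s².
θ = ½αt² = ½(35.87)(13.8)² = 3416 rad.
Revolutions = θ/(2π) = 543.6.

≈ 544 revolutions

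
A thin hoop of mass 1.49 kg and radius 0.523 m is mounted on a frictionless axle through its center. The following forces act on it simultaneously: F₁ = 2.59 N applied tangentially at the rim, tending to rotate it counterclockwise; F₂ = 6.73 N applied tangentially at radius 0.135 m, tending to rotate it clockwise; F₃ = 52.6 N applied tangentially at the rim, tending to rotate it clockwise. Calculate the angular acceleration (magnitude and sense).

I = MR² = (1.49)(0.523)² = 0.4076 kg·m².
Taking counterclockwise as positive: τ₁ = +(2.59)(0.523) = +1.355 N·m; τ₂ = −(6.73)(0.135) = −0.9086 N·m; τ₃ = −(52.6)(0.523) = −27.51 N·m.
Net torque τ = -27.06 N·m.
α = τ/I = -27.06/0.4076 = -66.40 rad/s².

α ≈ 66.4 rad/s², clockwise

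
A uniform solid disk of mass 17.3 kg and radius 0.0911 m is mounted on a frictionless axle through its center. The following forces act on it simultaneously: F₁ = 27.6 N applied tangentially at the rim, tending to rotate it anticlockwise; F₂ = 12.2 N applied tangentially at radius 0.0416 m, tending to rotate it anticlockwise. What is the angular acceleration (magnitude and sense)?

I = ½MR² = (1/2)(17.3)(0.0911)² = 0.07179 kg·m².
Taking anticlockwise as positive: τ₁ = +(27.6)(0.0911) = +2.514 N·m; τ₂ = +(12.2)(0.0416) = +0.5075 N·m.
Net torque τ = 3.022 N·m.
α = τ/I = 3.022/0.07179 = 42.09 rad/s².

α ≈ 42.1 rad/s², anticlockwise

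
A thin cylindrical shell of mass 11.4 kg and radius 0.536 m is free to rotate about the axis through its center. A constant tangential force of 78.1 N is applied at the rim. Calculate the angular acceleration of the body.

α ≈ 12.8 rad/s²

I = MR² = (11.4)(0.536)² = 3.275 kg·m².
τ = F R = (78.1)(0.536) = 41.86 N·m.
From τ = Iα: α = 41.86/3.275 = 12.78 rad/s².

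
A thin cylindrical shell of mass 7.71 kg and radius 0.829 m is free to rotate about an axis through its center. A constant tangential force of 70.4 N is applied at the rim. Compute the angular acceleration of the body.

I = MR² = (7.71)(0.829)² = 5.299 kg·m².
τ = F R = (70.4)(0.829) = 58.36 N·m.
From τ = Iα: α = 58.36/5.299 = 11.01 rad/s².

α ≈ 11.0 rad/s²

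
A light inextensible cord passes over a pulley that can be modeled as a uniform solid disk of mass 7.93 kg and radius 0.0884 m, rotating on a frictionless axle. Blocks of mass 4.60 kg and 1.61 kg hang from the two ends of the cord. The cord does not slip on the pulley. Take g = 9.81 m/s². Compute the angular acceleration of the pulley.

I = ½MR² = (1/2)(7.93)(0.0884)² = 0.03098 kg·m².
Heavier block: m₁g − T₁ = m₁a. Lighter block: T₂ − m₂g = m₂a.
Pulley: (T₁ − T₂)R = Iα = I(a/R), so T₁ − T₂ = (I/R²)a = (1/2)M_p a = 3.965·a.
Adding the three: (m₁ − m₂)g = (m₁ + m₂ + 3.965)a, so a = (4.60 − 1.61)(9.81)/(4.60 + 1.61 + 3.965) = 2.883 m/s².
α = a/R = 2.883/0.0884 = 32.61 rad/s².

α ≈ 32.6 rad/s²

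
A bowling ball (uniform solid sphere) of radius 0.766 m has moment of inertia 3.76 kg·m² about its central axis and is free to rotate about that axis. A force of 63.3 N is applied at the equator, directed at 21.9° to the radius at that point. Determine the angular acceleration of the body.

α ≈ 4.81 rad/s²

Only the tangential component produces torque: τ = F R sinθ = (63.3)(0.766) sin 21.9° = 18.09 N·m.
From τ = Iα: α = 18.09/3.760 = 4.810 rad/s².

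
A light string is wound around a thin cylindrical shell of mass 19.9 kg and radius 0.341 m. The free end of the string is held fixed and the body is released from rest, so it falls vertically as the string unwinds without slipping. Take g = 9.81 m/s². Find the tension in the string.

T ≈ 97.6 N

Translation: Mg − T = Ma. Rotation about the center: TR = Iα with I = MR².
With a = αR: T = (I/R²)a = M a, so Mg = (1 + 1.000)Ma.
a = g/(1 + 1.000) = 9.81/2.000 = 4.905 m/s².
T = 1.000·M·a = (1.000)(19.9)(4.905) = 97.61 N.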